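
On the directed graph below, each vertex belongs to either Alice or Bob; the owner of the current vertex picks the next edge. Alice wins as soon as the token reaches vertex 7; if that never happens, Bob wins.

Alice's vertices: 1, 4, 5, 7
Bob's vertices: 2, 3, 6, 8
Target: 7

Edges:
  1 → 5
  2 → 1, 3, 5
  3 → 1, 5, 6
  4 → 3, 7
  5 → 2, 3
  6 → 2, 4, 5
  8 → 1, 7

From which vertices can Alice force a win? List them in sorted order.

A0 = {7}
A1: add {4} — 4 (Alice) has 4→7.
A2 = A1; e.g. 1 (Alice) has no edge into A1. Fixed point.
Alice's winning region = {4, 7}.

4, 7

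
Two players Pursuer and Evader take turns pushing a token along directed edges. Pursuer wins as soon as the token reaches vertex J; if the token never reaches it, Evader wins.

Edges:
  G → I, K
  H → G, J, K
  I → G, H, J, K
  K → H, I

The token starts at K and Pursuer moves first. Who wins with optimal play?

Track states (vertex, player-to-move).
A0 = {(J,Pursuer), (J,Evader)}
A1: add {(H,Pursuer), (I,Pursuer)}.
A2: add {(K,Evader)}.
A3: add {(G,Pursuer)}.
A4 = A3; e.g. (G,Evader) stays out. (K,Pursuer) never enters ⇒ Evader avoids the target.

Evader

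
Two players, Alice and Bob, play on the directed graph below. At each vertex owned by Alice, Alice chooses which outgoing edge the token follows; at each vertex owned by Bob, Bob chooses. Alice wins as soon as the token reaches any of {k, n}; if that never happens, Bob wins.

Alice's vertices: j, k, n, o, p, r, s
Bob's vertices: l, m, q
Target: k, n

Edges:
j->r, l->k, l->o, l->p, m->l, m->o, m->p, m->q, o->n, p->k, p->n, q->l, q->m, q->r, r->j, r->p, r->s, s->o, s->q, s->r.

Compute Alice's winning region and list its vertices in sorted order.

j, k, l, n, o, p, r, s

A0 = {k, n}
A1: add {o, p} — o (Alice) has o→n; p (Alice) has p→k.
A2: add {l, r, s} — l (Bob): all of {k, o, p} already in; r (Alice) has r→p; s (Alice) has s→o.
A3: add {j} — j (Alice) has j→r.
A4 = A3; e.g. m (Bob) can still go to q. Fixed point.
Alice's winning region = {j, k, l, n, o, p, r, s}.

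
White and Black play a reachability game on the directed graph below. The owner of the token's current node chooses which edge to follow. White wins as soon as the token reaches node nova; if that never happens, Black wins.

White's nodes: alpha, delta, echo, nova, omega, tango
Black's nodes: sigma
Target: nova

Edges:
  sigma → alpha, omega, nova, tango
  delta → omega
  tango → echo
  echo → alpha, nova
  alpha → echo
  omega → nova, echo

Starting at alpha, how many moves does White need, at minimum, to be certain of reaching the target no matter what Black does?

2

A0 = {nova}
A1: add {echo, omega} — omega (White) has omega→nova; echo (White) has echo→nova.
A2: add {alpha, delta, tango} — alpha (White) has alpha→echo; tango (White) has tango→echo; delta (White) has delta→omega.
alpha enters the attractor at level 2, so White can force the target in 2 moves from there.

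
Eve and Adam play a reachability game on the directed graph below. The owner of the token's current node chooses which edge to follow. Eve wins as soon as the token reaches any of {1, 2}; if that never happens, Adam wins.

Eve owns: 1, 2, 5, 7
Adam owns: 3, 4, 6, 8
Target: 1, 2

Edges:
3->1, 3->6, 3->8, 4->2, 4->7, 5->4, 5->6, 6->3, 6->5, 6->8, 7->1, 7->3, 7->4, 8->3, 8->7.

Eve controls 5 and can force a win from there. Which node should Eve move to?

4

A0 = {1, 2}
A1: add {7} — 7 (Eve) has 7→1.
A2: add {4} — 4 (Adam): all of {2, 7} already in.
A3: add {5} — 5 (Eve) has 5→4.
A4 = A3; e.g. 3 (Adam) can still go to 6. Fixed point.
From 5, successor 4 is in the attractor (rank 2); the other successor 6 is not.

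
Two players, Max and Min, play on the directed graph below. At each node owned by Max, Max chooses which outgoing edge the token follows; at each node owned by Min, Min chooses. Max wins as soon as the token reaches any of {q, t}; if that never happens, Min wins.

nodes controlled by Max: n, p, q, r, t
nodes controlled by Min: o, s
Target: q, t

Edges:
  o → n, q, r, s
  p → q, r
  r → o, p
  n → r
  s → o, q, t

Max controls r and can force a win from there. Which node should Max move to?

p

A0 = {q, t}
A1: add {p} — p (Max) has p→q.
A2: add {r} — r (Max) has r→p.
A3: add {n} — n (Max) has n→r.
A4 = A3; e.g. o (Min) can still go to s. Fixed point.
From r, successor p is in the attractor (rank 1); the other successor o is not.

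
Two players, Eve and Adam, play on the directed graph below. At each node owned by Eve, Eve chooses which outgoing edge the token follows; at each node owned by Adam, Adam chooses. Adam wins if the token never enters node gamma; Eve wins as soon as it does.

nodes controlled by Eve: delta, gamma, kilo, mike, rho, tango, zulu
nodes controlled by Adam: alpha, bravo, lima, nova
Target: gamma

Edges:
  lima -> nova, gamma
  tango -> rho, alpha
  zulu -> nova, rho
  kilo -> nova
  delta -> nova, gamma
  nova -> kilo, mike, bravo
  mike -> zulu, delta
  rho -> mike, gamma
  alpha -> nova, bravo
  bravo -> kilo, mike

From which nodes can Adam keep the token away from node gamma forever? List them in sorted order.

A0 = {gamma}
A1: add {delta, rho} — delta (Eve) has delta→gamma; rho (Eve) has rho→gamma.
A2: add {mike, tango, zulu} — tango (Eve) has tango→rho; zulu (Eve) has zulu→rho; mike (Eve) has mike→delta.
A3 = A2; e.g. lima (Adam) can still go to nova. Fixed point.
Eve's attractor = {delta, gamma, mike, rho, tango, zulu}; Adam avoids the target exactly from the complement.

alpha, bravo, kilo, lima, nova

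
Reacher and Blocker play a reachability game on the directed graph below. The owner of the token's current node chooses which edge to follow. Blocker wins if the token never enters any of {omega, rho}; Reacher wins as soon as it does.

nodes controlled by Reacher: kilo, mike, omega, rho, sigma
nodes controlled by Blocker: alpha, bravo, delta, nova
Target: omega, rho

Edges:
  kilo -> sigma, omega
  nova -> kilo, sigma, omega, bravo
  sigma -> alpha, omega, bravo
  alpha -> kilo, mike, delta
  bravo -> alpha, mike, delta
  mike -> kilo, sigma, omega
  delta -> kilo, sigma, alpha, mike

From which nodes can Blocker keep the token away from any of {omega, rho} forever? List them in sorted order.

A0 = {omega, rho}
A1: add {kilo, mike, sigma} — kilo (Reacher) has kilo→omega; sigma (Reacher) has sigma→omega; mike (Reacher) has mike→omega.
A2 = A1; e.g. nova (Blocker) can still go to bravo. Fixed point.
Reacher's attractor = {kilo, mike, omega, rho, sigma}; Blocker avoids the target exactly from the complement.

alpha, bravo, delta, nova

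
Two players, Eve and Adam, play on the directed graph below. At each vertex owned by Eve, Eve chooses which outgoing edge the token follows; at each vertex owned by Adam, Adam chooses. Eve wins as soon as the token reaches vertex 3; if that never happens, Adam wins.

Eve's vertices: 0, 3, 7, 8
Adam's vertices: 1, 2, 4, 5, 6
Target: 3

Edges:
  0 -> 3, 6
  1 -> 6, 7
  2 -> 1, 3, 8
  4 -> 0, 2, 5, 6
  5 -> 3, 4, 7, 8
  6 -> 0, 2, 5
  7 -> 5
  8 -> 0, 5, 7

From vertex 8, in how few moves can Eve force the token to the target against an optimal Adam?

2

A0 = {3}
A1: add {0} — 0 (Eve) has 0→3.
A2: add {8} — 8 (Eve) has 8→0.
A3 = A2; e.g. 1 (Adam) can still go to 6. Fixed point.
8 enters the attractor at level 2, so Eve can force the target in 2 moves from there.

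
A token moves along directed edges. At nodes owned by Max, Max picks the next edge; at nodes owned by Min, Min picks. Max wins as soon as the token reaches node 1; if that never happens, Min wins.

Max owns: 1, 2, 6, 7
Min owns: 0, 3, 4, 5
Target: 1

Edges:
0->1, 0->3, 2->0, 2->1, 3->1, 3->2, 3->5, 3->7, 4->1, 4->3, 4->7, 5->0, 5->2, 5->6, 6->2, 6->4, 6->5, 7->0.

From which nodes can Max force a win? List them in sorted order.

A0 = {1}
A1: add {2} — 2 (Max) has 2→1.
A2: add {6} — 6 (Max) has 6→2.
A3 = A2; e.g. 0 (Min) can still go to 3. Fixed point.
Max's winning region = {1, 2, 6}.

1, 2, 6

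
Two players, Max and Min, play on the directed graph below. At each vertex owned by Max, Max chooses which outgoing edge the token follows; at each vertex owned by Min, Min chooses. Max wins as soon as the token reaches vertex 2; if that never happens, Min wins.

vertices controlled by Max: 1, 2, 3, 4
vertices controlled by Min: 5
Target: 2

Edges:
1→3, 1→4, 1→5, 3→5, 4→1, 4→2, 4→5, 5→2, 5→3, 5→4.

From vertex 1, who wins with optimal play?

Max

A0 = {2}
A1: add {4} — 4 (Max) has 4→2.
A2: add {1} — 1 (Max) has 1→4.
A3 = A2; e.g. 3 (Max) has no edge into A2. Fixed point.
1 ∈ A2, so Max can force the target.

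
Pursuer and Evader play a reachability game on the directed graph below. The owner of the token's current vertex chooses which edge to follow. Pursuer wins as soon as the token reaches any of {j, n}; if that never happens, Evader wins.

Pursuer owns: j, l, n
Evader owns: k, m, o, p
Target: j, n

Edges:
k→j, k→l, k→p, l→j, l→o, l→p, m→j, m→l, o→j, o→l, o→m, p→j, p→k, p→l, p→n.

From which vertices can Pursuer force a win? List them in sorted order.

A0 = {j, n}
A1: add {l} — l (Pursuer) has l→j.
A2: add {m} — m (Evader): all of {j, l} already in.
A3: add {o} — o (Evader): all of {j, l, m} already in.
A4 = A3; e.g. k (Evader) can still go to p. Fixed point.
Pursuer's winning region = {j, l, m, n, o}.

j, l, m, n, o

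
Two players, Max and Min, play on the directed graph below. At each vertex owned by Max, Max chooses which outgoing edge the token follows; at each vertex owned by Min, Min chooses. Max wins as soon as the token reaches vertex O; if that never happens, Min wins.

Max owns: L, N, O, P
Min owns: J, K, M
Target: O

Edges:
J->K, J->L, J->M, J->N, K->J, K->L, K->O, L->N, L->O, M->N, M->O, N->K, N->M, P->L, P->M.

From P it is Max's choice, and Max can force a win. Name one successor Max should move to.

L

A0 = {O}
A1: add {L} — L (Max) has L→O.
A2: add {P} — P (Max) has P→L.
A3 = A2; e.g. J (Min) can still go to K. Fixed point.
From P, successor L is in the attractor (rank 1); the other successor M is not.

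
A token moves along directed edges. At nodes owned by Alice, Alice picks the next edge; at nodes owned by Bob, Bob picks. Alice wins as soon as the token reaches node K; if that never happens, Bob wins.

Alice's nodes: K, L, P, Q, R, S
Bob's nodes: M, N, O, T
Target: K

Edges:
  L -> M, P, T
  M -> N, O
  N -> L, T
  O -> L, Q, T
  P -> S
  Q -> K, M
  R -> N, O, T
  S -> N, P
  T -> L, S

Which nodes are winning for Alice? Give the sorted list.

K, Q

A0 = {K}
A1: add {Q} — Q (Alice) has Q→K.
A2 = A1; e.g. L (Alice) has no edge into A1. Fixed point.
Alice's winning region = {K, Q}.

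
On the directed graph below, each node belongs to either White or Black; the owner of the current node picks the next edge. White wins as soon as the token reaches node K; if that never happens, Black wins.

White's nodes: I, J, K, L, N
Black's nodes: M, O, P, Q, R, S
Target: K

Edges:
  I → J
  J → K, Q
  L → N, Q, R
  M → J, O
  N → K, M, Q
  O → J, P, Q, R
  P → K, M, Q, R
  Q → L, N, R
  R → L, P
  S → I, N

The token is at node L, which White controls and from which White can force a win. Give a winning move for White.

A0 = {K}
A1: add {J, N} — J (White) has J→K; N (White) has N→K.
A2: add {I, L} — I (White) has I→J; L (White) has L→N.
A3: add {S} — S (Black): all of {I, N} already in.
A4 = A3; e.g. M (Black) can still go to O. Fixed point.
From L, successor N is in the attractor (rank 1); the other successors Q, R are not.

N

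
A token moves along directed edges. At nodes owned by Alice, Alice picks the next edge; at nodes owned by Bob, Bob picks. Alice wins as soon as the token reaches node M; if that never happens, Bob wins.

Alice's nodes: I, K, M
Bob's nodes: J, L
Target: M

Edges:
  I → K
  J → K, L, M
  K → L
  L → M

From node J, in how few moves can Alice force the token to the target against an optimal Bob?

3

A0 = {M}
A1: add {L} — L (Bob): all of {M} already in.
A2: add {K} — K (Alice) has K→L.
A3: add {I, J} — I (Alice) has I→K; J (Bob): all of {K, L, M} already in.
A3 = all vertices. Fixed point.
J enters the attractor at level 3, so Alice can force the target in 3 moves from there.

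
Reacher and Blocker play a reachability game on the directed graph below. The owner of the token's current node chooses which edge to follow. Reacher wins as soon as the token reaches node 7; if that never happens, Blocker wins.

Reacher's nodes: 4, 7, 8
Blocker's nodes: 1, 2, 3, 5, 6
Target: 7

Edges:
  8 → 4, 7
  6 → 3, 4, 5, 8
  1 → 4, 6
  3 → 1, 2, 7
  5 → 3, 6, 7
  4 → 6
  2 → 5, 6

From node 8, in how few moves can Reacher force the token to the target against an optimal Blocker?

1

A0 = {7}
A1: add {8} — 8 (Reacher) has 8→7.
A2 = A1; e.g. 1 (Blocker) can still go to 4. Fixed point.
8 enters the attractor at level 1, so Reacher can force the target in 1 move from there.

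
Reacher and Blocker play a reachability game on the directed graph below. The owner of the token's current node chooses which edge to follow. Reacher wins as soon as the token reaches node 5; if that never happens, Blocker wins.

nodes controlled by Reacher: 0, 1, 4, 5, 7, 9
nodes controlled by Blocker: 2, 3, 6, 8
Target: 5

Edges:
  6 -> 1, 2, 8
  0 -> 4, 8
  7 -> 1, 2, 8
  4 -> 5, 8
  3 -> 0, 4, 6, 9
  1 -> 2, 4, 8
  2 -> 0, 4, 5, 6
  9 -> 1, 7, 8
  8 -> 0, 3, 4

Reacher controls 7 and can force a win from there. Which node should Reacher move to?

A0 = {5}
A1: add {4} — 4 (Reacher) has 4→5.
A2: add {0, 1} — 0 (Reacher) has 0→4; 1 (Reacher) has 1→4.
A3: add {7, 9} — 7 (Reacher) has 7→1; 9 (Reacher) has 9→1.
A4 = A3; e.g. 2 (Blocker) can still go to 6. Fixed point.
From 7, successor 1 is in the attractor (rank 2); the other successors 2, 8 are not.

1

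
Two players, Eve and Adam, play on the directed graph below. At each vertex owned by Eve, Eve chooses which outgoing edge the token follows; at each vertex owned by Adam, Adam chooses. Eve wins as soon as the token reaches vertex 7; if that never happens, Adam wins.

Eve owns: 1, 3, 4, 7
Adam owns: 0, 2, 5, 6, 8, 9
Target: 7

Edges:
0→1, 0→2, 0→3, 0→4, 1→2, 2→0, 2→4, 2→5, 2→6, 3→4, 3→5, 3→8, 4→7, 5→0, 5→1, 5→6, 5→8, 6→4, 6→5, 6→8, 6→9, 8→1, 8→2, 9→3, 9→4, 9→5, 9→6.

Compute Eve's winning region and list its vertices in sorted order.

3, 4, 7

A0 = {7}
A1: add {4} — 4 (Eve) has 4→7.
A2: add {3} — 3 (Eve) has 3→4.
A3 = A2; e.g. 0 (Adam) can still go to 1. Fixed point.
Eve's winning region = {3, 4, 7}.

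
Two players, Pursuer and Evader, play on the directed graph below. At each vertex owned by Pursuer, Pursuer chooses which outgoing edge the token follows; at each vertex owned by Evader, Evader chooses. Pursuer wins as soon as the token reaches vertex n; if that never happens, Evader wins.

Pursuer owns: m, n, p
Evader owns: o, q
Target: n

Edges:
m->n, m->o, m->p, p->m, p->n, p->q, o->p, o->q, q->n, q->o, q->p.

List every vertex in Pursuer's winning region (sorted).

A0 = {n}
A1: add {m, p} — m (Pursuer) has m→n; p (Pursuer) has p→n.
A2 = A1; e.g. o (Evader) can still go to q. Fixed point.
Pursuer's winning region = {m, n, p}.

m, n, p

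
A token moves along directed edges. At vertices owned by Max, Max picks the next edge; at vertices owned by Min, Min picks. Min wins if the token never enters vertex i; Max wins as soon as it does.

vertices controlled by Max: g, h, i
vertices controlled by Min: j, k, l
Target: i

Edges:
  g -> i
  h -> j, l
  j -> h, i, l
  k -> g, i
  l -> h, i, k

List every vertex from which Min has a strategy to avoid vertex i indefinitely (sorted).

A0 = {i}
A1: add {g} — g (Max) has g→i.
A2: add {k} — k (Min): all of {g, i} already in.
A3 = A2; e.g. h (Max) has no edge into A2. Fixed point.
Max's attractor = {g, i, k}; Min avoids the target exactly from the complement.

h, j, l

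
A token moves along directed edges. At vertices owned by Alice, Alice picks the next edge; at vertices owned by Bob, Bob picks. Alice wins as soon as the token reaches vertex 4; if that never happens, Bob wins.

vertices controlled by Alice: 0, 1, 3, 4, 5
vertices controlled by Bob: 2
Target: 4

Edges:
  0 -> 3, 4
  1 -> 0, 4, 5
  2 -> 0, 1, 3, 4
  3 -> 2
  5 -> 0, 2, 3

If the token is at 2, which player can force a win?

A0 = {4}
A1: add {0, 1} — 0 (Alice) has 0→4; 1 (Alice) has 1→4.
A2: add {5} — 5 (Alice) has 5→0.
A3 = A2; e.g. 2 (Bob) can still go to 3. Fixed point.
2 never enters the attractor, so Bob can avoid the target forever.

Bob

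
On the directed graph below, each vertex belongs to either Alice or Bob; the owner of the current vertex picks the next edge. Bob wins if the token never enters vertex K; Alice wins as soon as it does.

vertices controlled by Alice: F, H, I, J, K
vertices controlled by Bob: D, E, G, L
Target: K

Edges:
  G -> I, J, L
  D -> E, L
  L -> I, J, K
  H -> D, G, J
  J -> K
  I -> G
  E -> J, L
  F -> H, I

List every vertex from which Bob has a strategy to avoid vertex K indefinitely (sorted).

A0 = {K}
A1: add {J} — J (Alice) has J→K.
A2: add {H} — H (Alice) has H→J.
A3: add {F} — F (Alice) has F→H.
A4 = A3; e.g. D (Bob) can still go to E. Fixed point.
Alice's attractor = {F, H, J, K}; Bob avoids the target exactly from the complement.

D, E, G, I, L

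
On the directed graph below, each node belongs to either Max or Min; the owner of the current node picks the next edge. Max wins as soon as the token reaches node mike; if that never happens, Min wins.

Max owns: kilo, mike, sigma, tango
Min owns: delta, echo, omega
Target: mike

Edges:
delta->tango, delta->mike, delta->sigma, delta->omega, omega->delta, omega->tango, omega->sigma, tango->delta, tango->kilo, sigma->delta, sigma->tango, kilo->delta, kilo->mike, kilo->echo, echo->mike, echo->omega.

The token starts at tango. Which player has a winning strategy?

Max

A0 = {mike}
A1: add {kilo} — kilo (Max) has kilo→mike.
A2: add {tango} — tango (Max) has tango→kilo.
tango ∈ A2, so Max can force the target.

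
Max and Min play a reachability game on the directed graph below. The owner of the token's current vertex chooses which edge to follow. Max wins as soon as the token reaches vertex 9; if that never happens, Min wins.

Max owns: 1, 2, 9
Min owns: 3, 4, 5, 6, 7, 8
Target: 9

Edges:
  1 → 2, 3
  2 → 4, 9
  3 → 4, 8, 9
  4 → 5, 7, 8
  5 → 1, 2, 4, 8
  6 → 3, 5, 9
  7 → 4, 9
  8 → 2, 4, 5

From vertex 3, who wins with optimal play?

Min

A0 = {9}
A1: add {2} — 2 (Max) has 2→9.
A2: add {1} — 1 (Max) has 1→2.
A3 = A2; e.g. 3 (Min) can still go to 4. Fixed point.
3 never enters the attractor, so Min can avoid the target forever.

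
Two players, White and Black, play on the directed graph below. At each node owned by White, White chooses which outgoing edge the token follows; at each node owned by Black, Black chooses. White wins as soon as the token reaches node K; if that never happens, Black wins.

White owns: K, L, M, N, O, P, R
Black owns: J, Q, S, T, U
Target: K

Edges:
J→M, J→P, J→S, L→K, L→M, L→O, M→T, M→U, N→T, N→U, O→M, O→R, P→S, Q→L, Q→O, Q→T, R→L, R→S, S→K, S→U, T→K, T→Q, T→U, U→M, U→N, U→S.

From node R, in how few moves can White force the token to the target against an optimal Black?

A0 = {K}
A1: add {L} — L (White) has L→K.
A2: add {R} — R (White) has R→L.
R enters the attractor at level 2, so White can force the target in 2 moves from there.

2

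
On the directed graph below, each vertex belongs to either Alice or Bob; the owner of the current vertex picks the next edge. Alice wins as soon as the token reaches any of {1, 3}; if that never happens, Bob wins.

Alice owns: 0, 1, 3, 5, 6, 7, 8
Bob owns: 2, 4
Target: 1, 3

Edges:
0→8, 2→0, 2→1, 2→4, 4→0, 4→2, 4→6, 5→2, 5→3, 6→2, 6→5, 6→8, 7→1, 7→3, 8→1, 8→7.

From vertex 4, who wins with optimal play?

A0 = {1, 3}
A1: add {5, 7, 8} — 5 (Alice) has 5→3; 7 (Alice) has 7→1; 8 (Alice) has 8→1.
A2: add {0, 6} — 0 (Alice) has 0→8; 6 (Alice) has 6→5.
A3 = A2; e.g. 2 (Bob) can still go to 4. Fixed point.
4 never enters the attractor, so Bob can avoid the target forever.

Bob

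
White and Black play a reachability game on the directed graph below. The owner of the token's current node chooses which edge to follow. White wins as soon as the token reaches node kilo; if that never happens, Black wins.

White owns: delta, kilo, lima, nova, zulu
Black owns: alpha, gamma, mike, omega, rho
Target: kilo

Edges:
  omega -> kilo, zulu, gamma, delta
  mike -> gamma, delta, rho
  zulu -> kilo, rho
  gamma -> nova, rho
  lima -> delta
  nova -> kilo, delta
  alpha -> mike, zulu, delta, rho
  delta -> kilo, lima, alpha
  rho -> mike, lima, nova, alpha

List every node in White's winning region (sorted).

delta, kilo, lima, nova, zulu

A0 = {kilo}
A1: add {delta, nova, zulu} — zulu (White) has zulu→kilo; nova (White) has nova→kilo; delta (White) has delta→kilo.
A2: add {lima} — lima (White) has lima→delta.
A3 = A2; e.g. omega (Black) can still go to gamma. Fixed point.
White's winning region = {delta, kilo, lima, nova, zulu}.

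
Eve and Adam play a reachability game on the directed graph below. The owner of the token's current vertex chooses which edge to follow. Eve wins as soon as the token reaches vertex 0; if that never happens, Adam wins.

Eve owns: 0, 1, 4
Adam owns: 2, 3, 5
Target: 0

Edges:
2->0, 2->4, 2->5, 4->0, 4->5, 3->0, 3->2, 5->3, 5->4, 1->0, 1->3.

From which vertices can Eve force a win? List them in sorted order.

A0 = {0}
A1: add {1, 4} — 1 (Eve) has 1→0; 4 (Eve) has 4→0.
A2 = A1; e.g. 2 (Adam) can still go to 5. Fixed point.
Eve's winning region = {0, 1, 4}.

0, 1, 4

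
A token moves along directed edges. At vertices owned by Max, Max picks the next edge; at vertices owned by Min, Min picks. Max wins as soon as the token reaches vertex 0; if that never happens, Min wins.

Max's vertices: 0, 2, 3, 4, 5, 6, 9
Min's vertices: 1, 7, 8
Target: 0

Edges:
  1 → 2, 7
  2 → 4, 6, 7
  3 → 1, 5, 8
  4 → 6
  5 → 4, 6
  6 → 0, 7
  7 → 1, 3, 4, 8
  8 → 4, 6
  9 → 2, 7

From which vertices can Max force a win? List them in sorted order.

0, 2, 3, 4, 5, 6, 8, 9

A0 = {0}
A1: add {6} — 6 (Max) has 6→0.
A2: add {2, 4, 5} — 2 (Max) has 2→6; 4 (Max) has 4→6; 5 (Max) has 5→6.
A3: add {3, 8, 9} — 3 (Max) has 3→5; 8 (Min): all of {4, 6} already in; 9 (Max) has 9→2.
A4 = A3; e.g. 1 (Min) can still go to 7. Fixed point.
Max's winning region = {0, 2, 3, 4, 5, 6, 8, 9}.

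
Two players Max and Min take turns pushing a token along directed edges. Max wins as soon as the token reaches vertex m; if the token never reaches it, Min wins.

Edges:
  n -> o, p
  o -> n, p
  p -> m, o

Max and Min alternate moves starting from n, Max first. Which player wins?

Min

Track states (vertex, player-to-move).
A0 = {(m,Max), (m,Min)}
A1: add {(p,Max)}.
A2 = A1; e.g. (n,Max) stays out. (n,Max) never enters ⇒ Min avoids the target.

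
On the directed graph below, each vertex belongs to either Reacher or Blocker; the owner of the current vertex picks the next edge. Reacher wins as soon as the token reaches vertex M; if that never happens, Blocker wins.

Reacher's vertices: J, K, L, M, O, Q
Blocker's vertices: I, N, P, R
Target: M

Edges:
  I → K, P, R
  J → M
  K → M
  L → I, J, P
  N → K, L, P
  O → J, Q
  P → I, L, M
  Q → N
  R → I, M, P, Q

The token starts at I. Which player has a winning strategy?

A0 = {M}
A1: add {J, K} — J (Reacher) has J→M; K (Reacher) has K→M.
A2: add {L, O} — L (Reacher) has L→J; O (Reacher) has O→J.
A3 = A2; e.g. I (Blocker) can still go to P. Fixed point.
I never enters the attractor, so Blocker can avoid the target forever.

Blocker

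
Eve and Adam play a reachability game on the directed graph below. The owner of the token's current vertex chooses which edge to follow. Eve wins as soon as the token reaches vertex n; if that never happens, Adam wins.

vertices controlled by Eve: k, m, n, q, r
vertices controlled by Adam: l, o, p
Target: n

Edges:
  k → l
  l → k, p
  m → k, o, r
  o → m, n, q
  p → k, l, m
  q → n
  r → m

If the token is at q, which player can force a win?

A0 = {n}
A1: add {q} — q (Eve) has q→n.
A2 = A1; e.g. k (Eve) has no edge into A1. Fixed point.
q ∈ A1, so Eve can force the target.

Eve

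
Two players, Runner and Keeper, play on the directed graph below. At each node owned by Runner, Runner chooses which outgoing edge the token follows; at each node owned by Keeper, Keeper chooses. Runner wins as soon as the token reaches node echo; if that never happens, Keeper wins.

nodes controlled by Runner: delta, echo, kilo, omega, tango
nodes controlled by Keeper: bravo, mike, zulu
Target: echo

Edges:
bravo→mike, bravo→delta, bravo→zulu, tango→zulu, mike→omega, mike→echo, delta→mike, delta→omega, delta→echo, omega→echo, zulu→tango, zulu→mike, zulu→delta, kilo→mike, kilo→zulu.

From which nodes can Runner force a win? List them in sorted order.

A0 = {echo}
A1: add {delta, omega} — delta (Runner) has delta→echo; omega (Runner) has omega→echo.
A2: add {mike} — mike (Keeper): all of {omega, echo} already in.
A3: add {kilo} — kilo (Runner) has kilo→mike.
A4 = A3; e.g. bravo (Keeper) can still go to zulu. Fixed point.
Runner's winning region = {delta, echo, kilo, mike, omega}.

delta, echo, kilo, mike, omega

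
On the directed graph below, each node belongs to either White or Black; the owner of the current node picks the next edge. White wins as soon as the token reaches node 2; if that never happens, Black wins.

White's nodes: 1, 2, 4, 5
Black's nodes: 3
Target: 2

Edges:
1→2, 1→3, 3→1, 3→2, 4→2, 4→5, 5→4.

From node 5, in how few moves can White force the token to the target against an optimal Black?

2

A0 = {2}
A1: add {1, 4} — 1 (White) has 1→2; 4 (White) has 4→2.
A2: add {3, 5} — 3 (Black): all of {1, 2} already in; 5 (White) has 5→4.
A2 = all vertices. Fixed point.
5 enters the attractor at level 2, so White can force the target in 2 moves from there.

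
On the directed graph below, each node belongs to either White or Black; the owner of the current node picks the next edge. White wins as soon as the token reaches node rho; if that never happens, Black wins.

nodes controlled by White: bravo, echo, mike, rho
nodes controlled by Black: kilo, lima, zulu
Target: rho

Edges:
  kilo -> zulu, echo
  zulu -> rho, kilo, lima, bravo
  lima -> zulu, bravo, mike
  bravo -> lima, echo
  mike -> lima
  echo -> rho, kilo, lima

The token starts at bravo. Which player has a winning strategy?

A0 = {rho}
A1: add {echo} — echo (White) has echo→rho.
A2: add {bravo} — bravo (White) has bravo→echo.
A3 = A2; e.g. kilo (Black) can still go to zulu. Fixed point.
bravo ∈ A2, so White can force the target.

White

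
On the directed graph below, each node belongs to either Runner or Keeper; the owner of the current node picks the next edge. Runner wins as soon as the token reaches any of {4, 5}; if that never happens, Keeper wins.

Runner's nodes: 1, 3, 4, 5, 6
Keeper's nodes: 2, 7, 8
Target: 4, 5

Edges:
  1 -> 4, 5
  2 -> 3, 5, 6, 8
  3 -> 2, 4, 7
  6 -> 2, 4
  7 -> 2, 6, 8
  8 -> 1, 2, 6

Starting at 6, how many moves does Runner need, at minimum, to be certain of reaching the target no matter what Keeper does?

1

A0 = {4, 5}
A1: add {1, 3, 6} — 1 (Runner) has 1→4; 3 (Runner) has 3→4; 6 (Runner) has 6→4.
A2 = A1; e.g. 2 (Keeper) can still go to 8. Fixed point.
6 enters the attractor at level 1, so Runner can force the target in 1 move from there.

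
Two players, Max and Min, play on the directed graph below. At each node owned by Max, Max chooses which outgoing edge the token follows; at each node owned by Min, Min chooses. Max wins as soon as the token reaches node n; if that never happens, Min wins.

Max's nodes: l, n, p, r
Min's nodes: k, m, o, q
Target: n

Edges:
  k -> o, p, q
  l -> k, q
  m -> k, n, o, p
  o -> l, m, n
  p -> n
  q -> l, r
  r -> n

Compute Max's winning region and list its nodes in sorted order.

n, p, r

A0 = {n}
A1: add {p, r} — p (Max) has p→n; r (Max) has r→n.
A2 = A1; e.g. k (Min) can still go to o. Fixed point.
Max's winning region = {n, p, r}.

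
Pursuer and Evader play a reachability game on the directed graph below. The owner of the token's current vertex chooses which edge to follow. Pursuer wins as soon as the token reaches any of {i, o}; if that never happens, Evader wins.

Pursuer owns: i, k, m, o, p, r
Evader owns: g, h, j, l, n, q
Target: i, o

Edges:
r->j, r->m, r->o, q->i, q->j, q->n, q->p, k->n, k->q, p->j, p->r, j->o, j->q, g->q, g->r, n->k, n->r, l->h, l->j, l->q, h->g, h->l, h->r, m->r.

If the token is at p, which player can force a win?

A0 = {i, o}
A1: add {r} — r (Pursuer) has r→o.
A2: add {m, p} — m (Pursuer) has m→r; p (Pursuer) has p→r.
A3 = A2; e.g. g (Evader) can still go to q. Fixed point.
p ∈ A2, so Pursuer can force the target.

Pursuer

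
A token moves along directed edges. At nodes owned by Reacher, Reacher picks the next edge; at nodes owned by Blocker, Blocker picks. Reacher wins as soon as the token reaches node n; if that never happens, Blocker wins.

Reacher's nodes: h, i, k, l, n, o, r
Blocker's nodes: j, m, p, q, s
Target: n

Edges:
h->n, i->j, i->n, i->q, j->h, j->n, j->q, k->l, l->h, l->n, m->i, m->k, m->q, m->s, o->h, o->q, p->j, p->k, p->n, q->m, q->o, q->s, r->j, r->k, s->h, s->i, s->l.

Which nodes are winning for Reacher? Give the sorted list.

h, i, k, l, n, o, r, s

A0 = {n}
A1: add {h, i, l} — h (Reacher) has h→n; i (Reacher) has i→n; l (Reacher) has l→n.
A2: add {k, o, s} — k (Reacher) has k→l; o (Reacher) has o→h; s (Blocker): all of {h, i, l} already in.
A3: add {r} — r (Reacher) has r→k.
A4 = A3; e.g. j (Blocker) can still go to q. Fixed point.
Reacher's winning region = {h, i, k, l, n, o, r, s}.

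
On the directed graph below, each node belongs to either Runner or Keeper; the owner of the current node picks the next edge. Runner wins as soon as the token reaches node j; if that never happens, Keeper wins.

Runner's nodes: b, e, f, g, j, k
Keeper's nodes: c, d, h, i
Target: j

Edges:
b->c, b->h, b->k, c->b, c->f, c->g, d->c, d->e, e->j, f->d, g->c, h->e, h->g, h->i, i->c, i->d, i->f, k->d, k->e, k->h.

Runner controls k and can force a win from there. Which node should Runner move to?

A0 = {j}
A1: add {e} — e (Runner) has e→j.
A2: add {k} — k (Runner) has k→e.
A3: add {b} — b (Runner) has b→k.
A4 = A3; e.g. c (Keeper) can still go to f. Fixed point.
From k, successor e is in the attractor (rank 1); the other successors d, h are not.

e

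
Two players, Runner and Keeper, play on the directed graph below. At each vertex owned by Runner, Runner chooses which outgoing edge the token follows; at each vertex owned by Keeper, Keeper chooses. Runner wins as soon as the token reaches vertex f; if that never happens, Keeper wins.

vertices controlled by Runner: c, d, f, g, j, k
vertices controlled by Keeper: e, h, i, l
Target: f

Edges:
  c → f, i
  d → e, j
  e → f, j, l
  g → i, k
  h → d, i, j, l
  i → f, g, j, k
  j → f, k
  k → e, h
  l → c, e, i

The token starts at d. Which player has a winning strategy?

Runner

A0 = {f}
A1: add {c, j} — c (Runner) has c→f; j (Runner) has j→f.
A2: add {d} — d (Runner) has d→j.
A3 = A2; e.g. e (Keeper) can still go to l. Fixed point.
d ∈ A2, so Runner can force the target.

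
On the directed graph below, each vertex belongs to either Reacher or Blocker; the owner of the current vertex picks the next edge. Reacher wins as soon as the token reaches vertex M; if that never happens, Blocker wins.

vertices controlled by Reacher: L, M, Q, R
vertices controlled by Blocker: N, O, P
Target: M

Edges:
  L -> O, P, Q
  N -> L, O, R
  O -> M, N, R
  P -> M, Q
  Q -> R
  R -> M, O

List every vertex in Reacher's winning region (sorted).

A0 = {M}
A1: add {R} — R (Reacher) has R→M.
A2: add {Q} — Q (Reacher) has Q→R.
A3: add {L, P} — L (Reacher) has L→Q; P (Blocker): all of {M, Q} already in.
A4 = A3; e.g. N (Blocker) can still go to O. Fixed point.
Reacher's winning region = {L, M, P, Q, R}.

L, M, P, Q, R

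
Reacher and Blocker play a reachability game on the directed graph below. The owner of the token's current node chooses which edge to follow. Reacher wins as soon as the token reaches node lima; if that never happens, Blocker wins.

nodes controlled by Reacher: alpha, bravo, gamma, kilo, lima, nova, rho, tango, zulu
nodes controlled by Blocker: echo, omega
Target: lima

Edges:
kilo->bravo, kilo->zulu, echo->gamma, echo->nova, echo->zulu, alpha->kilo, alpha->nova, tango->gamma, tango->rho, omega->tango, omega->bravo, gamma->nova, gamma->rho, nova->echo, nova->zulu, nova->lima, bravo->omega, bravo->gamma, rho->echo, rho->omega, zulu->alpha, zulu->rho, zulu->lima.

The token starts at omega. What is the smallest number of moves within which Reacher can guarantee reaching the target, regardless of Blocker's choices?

A0 = {lima}
A1: add {nova, zulu} — nova (Reacher) has nova→lima; zulu (Reacher) has zulu→lima.
A2: add {alpha, gamma, kilo} — kilo (Reacher) has kilo→zulu; alpha (Reacher) has alpha→nova; gamma (Reacher) has gamma→nova.
A3: add {bravo, echo, tango} — echo (Blocker): all of {gamma, nova, zulu} already in; tango (Reacher) has tango→gamma; bravo (Reacher) has bravo→gamma.
A4: add {omega, rho} — omega (Blocker): all of {tango, bravo} already in; rho (Reacher) has rho→echo.
A4 = all vertices. Fixed point.
omega enters the attractor at level 4, so Reacher can force the target in 4 moves from there.

4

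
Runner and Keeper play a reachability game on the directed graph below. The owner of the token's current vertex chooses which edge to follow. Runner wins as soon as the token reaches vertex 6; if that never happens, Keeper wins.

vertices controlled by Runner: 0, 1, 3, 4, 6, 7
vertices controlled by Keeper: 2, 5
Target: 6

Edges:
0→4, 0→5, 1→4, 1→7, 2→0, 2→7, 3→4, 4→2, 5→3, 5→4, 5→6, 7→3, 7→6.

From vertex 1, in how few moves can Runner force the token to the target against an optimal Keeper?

2

A0 = {6}
A1: add {7} — 7 (Runner) has 7→6.
A2: add {1} — 1 (Runner) has 1→7.
A3 = A2; e.g. 0 (Runner) has no edge into A2. Fixed point.
1 enters the attractor at level 2, so Runner can force the target in 2 moves from there.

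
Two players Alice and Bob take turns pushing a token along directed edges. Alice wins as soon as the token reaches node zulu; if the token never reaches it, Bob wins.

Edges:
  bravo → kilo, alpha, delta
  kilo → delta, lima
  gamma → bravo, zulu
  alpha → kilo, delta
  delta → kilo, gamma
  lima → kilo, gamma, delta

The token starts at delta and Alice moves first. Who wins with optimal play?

Bob

Track states (vertex, player-to-move).
A0 = {(zulu,Alice), (zulu,Bob)}
A1: add {(gamma,Alice)}.
A2 = A1; e.g. (bravo,Alice) stays out. (delta,Alice) never enters ⇒ Bob avoids the target.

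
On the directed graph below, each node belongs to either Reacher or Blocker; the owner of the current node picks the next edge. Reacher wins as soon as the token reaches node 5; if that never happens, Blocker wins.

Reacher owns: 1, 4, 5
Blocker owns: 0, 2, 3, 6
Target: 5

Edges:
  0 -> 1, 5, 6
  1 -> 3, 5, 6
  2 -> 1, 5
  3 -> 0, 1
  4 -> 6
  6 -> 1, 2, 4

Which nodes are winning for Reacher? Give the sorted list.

1, 2, 5

A0 = {5}
A1: add {1} — 1 (Reacher) has 1→5.
A2: add {2} — 2 (Blocker): all of {1, 5} already in.
A3 = A2; e.g. 0 (Blocker) can still go to 6. Fixed point.
Reacher's winning region = {1, 2, 5}.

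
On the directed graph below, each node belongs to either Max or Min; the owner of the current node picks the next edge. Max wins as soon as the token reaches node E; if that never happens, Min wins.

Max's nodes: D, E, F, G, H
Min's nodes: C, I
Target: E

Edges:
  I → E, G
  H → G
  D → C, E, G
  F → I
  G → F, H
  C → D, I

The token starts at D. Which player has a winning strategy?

A0 = {E}
A1: add {D} — D (Max) has D→E.
A2 = A1; e.g. C (Min) can still go to I. Fixed point.
D ∈ A1, so Max can force the target.

Max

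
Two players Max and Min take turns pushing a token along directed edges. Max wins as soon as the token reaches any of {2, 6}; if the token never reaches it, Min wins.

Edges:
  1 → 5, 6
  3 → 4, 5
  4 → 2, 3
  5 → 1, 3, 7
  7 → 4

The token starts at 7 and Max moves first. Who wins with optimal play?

Min

Track states (vertex, player-to-move).
A0 = {(2,Max), (2,Min), (6,Max), (6,Min)}
A1: add {(1,Max), (4,Max)}.
A2: add {(7,Min)}.
A3: add {(5,Max)}.
A4: add {(1,Min), (3,Min)}.
A5 = A4; e.g. (3,Max) stays out. (7,Max) never enters ⇒ Min avoids the target.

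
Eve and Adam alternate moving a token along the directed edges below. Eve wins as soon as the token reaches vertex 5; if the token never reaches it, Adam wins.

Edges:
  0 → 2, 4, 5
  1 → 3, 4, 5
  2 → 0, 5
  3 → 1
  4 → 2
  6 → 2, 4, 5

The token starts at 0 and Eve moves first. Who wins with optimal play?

Track states (vertex, player-to-move).
A0 = {(5,Eve), (5,Adam)}
A1: add {(0,Eve), (1,Eve), (2,Eve), (6,Eve)}.
(0,Eve) ∈ A1 ⇒ Eve forces the target.

Eve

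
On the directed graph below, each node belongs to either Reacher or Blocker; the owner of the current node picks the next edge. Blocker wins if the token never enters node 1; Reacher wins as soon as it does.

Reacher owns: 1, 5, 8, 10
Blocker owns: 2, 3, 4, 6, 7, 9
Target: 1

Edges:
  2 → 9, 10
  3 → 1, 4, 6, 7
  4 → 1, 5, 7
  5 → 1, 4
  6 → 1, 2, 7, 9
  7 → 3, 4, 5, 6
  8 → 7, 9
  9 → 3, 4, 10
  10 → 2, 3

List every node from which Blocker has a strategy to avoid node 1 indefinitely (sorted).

A0 = {1}
A1: add {5} — 5 (Reacher) has 5→1.
A2 = A1; e.g. 2 (Blocker) can still go to 9. Fixed point.
Reacher's attractor = {1, 5}; Blocker avoids the target exactly from the complement.

2, 3, 4, 6, 7, 8, 9, 10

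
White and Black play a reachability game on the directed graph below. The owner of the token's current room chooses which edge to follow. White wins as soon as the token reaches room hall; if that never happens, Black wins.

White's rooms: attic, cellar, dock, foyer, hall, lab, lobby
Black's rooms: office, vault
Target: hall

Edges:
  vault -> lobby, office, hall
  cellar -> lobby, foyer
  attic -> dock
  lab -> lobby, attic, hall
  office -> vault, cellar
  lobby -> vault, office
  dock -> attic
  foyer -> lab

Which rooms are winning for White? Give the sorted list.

A0 = {hall}
A1: add {lab} — lab (White) has lab→hall.
A2: add {foyer} — foyer (White) has foyer→lab.
A3: add {cellar} — cellar (White) has cellar→foyer.
A4 = A3; e.g. vault (Black) can still go to lobby. Fixed point.
White's winning region = {cellar, foyer, hall, lab}.

cellar, foyer, hall, lab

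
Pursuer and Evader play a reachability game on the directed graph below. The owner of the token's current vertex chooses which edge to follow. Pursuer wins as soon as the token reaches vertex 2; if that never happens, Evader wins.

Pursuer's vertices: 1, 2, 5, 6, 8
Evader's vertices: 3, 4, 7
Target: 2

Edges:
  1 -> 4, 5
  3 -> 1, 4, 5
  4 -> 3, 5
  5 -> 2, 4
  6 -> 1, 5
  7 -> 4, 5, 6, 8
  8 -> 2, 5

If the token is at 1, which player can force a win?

Pursuer

A0 = {2}
A1: add {5, 8} — 5 (Pursuer) has 5→2; 8 (Pursuer) has 8→2.
A2: add {1, 6} — 1 (Pursuer) has 1→5; 6 (Pursuer) has 6→5.
A3 = A2; e.g. 3 (Evader) can still go to 4. Fixed point.
1 ∈ A2, so Pursuer can force the target.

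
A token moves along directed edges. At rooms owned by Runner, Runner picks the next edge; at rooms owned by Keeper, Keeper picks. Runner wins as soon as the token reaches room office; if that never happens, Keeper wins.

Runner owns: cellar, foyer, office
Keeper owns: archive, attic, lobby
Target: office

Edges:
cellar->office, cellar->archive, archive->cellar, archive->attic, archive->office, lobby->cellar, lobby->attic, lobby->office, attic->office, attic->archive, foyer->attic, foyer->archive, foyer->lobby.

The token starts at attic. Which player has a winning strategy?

A0 = {office}
A1: add {cellar} — cellar (Runner) has cellar→office.
A2 = A1; e.g. attic (Keeper) can still go to archive. Fixed point.
attic never enters the attractor, so Keeper can avoid the target forever.

Keeper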